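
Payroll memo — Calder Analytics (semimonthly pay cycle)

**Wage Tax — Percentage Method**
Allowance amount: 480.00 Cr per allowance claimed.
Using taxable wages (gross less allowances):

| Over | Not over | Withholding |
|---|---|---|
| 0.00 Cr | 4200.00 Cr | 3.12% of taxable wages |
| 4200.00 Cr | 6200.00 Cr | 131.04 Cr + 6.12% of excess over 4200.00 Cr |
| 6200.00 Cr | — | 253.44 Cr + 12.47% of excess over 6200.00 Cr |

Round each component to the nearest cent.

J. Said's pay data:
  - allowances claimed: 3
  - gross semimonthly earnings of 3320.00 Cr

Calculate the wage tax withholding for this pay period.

58.66 Cr

Wage Tax: taxable = 3320.00 Cr − 3×480.00 Cr = 1880.00 Cr
  3.12% × 1880.00 Cr = 58.66 Cr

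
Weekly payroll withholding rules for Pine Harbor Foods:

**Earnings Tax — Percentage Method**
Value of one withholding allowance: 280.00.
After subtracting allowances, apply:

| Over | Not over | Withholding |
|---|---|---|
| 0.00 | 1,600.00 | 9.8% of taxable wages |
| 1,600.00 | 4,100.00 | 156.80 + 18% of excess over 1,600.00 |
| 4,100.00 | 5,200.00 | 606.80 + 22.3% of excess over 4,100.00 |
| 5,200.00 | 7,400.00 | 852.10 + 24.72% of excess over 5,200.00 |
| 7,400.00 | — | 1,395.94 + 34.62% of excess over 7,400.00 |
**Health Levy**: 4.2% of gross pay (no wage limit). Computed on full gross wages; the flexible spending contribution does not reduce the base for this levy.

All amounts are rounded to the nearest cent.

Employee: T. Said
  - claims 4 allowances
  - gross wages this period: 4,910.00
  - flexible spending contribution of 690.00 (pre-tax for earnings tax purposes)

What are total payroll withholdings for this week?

633.02

Earnings Tax: taxable = 4,910.00 − 690.00 − 4×280.00 = 3,100.00
  156.80 + 18% × (3,100.00 − 1,600.00) = 156.80 + 18% × 1,500.00 = 426.80
Health Levy: 4.2% × 4,910.00 = 206.22
Total: 426.80 + 206.22 = 633.02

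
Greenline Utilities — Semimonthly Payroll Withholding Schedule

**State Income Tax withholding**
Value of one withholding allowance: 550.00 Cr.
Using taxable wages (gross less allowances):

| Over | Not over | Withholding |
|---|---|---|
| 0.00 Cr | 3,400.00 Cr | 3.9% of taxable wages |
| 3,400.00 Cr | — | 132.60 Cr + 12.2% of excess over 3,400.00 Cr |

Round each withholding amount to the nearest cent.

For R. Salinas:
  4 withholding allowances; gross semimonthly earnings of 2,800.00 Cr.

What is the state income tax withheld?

State Income Tax: taxable = 2,800.00 Cr − 4×550.00 Cr = 600.00 Cr
  3.9% × 600.00 Cr = 23.40 Cr

23.40 Cr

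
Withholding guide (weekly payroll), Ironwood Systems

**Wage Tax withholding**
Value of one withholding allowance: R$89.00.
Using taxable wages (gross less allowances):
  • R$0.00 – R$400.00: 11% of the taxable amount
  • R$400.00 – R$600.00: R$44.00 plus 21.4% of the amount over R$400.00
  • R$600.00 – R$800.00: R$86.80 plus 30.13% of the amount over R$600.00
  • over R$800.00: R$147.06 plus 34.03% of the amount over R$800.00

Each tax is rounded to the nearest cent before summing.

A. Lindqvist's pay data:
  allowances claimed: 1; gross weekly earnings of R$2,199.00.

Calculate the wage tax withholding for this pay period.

Wage Tax: taxable = R$2,199.00 − 1×R$89.00 = R$2,110.00
  R$147.06 + 34.03% × (R$2,110.00 − R$800.00) = R$147.06 + 34.03% × R$1,310.00 = R$592.85

R$592.85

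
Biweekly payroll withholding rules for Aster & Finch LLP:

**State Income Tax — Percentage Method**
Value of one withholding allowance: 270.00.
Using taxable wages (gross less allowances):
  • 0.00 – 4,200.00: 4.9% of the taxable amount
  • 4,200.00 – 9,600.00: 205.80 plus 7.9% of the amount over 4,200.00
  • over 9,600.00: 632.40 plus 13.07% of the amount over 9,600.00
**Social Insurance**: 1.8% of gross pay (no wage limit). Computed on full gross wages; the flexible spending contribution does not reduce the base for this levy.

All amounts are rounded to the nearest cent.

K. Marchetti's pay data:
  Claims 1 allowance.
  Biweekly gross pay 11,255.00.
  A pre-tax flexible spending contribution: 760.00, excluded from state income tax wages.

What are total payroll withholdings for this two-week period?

State Income Tax: taxable = 11,255.00 − 760.00 − 1×270.00 = 10,225.00
  632.40 + 13.07% × (10,225.00 − 9,600.00) = 632.40 + 13.07% × 625.00 = 714.09
Social Insurance: 1.8% × 11,255.00 = 202.59
Total: 714.09 + 202.59 = 916.68

916.68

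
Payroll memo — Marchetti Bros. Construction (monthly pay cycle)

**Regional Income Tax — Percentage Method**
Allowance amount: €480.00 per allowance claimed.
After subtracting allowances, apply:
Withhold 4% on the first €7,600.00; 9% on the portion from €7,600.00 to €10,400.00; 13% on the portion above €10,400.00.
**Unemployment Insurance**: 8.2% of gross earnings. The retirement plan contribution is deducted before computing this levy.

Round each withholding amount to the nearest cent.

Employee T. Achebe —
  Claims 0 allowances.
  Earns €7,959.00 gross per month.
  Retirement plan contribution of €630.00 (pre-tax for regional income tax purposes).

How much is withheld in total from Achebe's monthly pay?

Regional Income Tax: taxable = €7,959.00 − €630.00 = €7,329.00
  4% × €7,329.00 = €293.16
Unemployment Insurance: 8.2% × €7,329.00 = €600.98
Total: €293.16 + €600.98 = €894.14

€894.14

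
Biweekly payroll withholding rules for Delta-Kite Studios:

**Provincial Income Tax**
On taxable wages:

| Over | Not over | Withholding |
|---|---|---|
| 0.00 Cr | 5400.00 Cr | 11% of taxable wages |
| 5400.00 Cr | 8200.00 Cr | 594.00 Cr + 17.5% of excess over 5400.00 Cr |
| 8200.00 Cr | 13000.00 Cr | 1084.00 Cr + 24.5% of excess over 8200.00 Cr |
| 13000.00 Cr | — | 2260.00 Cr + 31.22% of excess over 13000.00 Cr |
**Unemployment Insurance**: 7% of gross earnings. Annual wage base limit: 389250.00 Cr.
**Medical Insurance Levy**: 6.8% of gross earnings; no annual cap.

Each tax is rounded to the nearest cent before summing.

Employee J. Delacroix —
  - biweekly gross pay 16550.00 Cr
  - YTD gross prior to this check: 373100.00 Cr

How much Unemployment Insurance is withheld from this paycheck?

1130.50 Cr

Unemployment Insurance: cap 389250.00 Cr − YTD 373100.00 Cr = 16150.00 Cr subject; 7% × 16150.00 Cr = 1130.50 Cr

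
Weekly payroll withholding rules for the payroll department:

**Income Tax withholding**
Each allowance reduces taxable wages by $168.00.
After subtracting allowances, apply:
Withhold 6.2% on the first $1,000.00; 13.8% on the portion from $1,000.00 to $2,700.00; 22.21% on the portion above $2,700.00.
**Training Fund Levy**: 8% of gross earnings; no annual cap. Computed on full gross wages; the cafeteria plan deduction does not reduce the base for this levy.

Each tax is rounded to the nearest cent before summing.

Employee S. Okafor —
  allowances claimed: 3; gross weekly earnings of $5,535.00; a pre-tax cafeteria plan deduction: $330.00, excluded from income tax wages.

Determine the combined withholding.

Income Tax: taxable = $5,535.00 − $330.00 − 3×$168.00 = $4,701.00
  $296.60 + 22.21% × ($4,701.00 − $2,700.00) = $296.60 + 22.21% × $2,001.00 = $741.02
Training Fund Levy: 8% × $5,535.00 = $442.80
Total: $741.02 + $442.80 = $1,183.82

$1,183.82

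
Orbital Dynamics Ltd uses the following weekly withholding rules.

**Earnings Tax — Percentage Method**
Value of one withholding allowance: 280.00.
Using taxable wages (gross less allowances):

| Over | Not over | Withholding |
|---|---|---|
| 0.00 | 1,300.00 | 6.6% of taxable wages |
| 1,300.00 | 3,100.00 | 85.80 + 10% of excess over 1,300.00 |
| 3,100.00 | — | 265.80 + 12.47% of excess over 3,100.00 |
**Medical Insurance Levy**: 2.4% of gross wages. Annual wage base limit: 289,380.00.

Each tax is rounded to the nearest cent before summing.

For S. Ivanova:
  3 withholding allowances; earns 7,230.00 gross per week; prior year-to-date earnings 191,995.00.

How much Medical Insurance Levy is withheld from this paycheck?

Medical Insurance Levy: 2.4% × 7,230.00 = 173.52

173.52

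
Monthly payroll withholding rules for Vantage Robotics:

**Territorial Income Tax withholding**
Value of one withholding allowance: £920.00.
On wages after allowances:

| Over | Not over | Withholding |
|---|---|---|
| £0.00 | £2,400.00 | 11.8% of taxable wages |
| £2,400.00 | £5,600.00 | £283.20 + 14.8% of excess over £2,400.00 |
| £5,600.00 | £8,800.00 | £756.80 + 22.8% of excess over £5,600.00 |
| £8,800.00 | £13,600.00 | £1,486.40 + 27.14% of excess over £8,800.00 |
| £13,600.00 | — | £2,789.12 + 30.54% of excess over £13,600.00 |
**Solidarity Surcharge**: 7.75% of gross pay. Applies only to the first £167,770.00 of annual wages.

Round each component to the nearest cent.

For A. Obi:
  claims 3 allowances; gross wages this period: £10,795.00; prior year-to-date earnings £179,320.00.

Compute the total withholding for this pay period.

£1,311.98

Territorial Income Tax: taxable = £10,795.00 − 3×£920.00 = £8,035.00
  £756.80 + 22.8% × (£8,035.00 − £5,600.00) = £756.80 + 22.8% × £2,435.00 = £1,311.98
Solidarity Surcharge: YTD £179,320.00 ≥ cap £167,770.00 → £0.00
Total: £1,311.98 + £0.00 = £1,311.98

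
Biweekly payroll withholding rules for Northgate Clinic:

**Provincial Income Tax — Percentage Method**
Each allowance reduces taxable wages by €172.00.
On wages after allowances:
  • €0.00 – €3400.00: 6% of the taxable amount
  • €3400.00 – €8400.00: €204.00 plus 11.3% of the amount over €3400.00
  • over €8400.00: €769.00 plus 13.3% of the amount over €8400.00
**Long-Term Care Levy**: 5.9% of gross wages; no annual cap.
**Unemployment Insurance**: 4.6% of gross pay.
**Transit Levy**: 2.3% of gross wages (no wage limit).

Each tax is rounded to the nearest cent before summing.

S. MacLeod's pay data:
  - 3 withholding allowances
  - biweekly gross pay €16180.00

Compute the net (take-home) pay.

Provincial Income Tax: taxable = €16180.00 − 3×€172.00 = €15664.00
  €769.00 + 13.3% × (€15664.00 − €8400.00) = €769.00 + 13.3% × €7264.00 = €1735.11
Long-Term Care Levy: 5.9% × €16180.00 = €954.62
Unemployment Insurance: 4.6% × €16180.00 = €744.28
Transit Levy: 2.3% × €16180.00 = €372.14
Total withheld: €1735.11 + €954.62 + €744.28 + €372.14 = €3806.15
Net pay: €16180.00 − €3806.15 = €12373.85

€12373.85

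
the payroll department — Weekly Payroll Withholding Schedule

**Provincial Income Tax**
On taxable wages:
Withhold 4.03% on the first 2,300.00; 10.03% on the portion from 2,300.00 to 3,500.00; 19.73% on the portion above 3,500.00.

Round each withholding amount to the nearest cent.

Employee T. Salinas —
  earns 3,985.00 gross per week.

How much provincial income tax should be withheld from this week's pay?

308.74

Provincial Income Tax: taxable = 3,985.00
  213.05 + 19.73% × (3,985.00 − 3,500.00) = 213.05 + 19.73% × 485.00 = 308.74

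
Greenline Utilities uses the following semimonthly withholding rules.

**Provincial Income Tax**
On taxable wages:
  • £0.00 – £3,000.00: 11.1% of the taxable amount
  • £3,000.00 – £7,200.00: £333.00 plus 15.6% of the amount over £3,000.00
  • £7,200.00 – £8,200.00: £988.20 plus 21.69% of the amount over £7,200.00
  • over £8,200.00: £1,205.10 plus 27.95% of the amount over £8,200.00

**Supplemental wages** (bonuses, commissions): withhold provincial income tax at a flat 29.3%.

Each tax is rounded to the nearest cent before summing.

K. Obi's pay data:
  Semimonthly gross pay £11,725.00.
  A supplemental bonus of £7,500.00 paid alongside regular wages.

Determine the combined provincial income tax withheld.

Provincial Income Tax: taxable = £11,725.00
  £1,205.10 + 27.95% × (£11,725.00 − £8,200.00) = £1,205.10 + 27.95% × £3,525.00 = £2,190.34
Supplemental (29.3% flat on bonus): 29.3% × £7,500.00 = £2,197.50
Total provincial income tax: £2,190.34 + £2,197.50 = £4,387.84

£4,387.84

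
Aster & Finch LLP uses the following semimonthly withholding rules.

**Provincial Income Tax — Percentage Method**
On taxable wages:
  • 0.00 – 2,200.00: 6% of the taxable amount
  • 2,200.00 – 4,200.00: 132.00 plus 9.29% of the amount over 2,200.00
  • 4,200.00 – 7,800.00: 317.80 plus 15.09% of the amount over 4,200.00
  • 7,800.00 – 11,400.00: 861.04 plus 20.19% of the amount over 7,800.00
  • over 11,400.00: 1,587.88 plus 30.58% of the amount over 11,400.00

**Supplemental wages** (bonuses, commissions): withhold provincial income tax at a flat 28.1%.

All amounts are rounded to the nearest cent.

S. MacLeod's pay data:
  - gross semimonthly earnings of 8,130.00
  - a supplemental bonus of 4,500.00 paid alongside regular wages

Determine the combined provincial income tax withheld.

Provincial Income Tax: taxable = 8,130.00
  861.04 + 20.19% × (8,130.00 − 7,800.00) = 861.04 + 20.19% × 330.00 = 927.67
Supplemental (28.1% flat on bonus): 28.1% × 4,500.00 = 1,264.50
Total provincial income tax: 927.67 + 1,264.50 = 2,192.17

2,192.17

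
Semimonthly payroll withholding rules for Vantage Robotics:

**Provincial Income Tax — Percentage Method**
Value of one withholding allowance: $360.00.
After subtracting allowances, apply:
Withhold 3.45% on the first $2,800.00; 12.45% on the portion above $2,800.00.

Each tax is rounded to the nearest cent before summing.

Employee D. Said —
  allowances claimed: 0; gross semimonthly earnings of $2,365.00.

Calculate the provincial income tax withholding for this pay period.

$81.59

Provincial Income Tax: taxable = $2,365.00
  3.45% × $2,365.00 = $81.59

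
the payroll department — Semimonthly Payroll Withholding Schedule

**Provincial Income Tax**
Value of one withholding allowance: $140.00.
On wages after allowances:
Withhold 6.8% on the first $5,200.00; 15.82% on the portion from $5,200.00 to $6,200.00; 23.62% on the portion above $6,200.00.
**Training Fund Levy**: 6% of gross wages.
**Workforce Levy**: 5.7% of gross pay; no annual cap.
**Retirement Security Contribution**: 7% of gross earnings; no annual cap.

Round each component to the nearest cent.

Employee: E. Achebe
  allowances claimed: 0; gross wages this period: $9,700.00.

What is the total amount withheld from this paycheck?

$3,152.40

Provincial Income Tax: taxable = $9,700.00
  $511.80 + 23.62% × ($9,700.00 − $6,200.00) = $511.80 + 23.62% × $3,500.00 = $1,338.50
Training Fund Levy: 6% × $9,700.00 = $582.00
Workforce Levy: 5.7% × $9,700.00 = $552.90
Retirement Security Contribution: 7% × $9,700.00 = $679.00
Total: $1,338.50 + $582.00 + $552.90 + $679.00 = $3,152.40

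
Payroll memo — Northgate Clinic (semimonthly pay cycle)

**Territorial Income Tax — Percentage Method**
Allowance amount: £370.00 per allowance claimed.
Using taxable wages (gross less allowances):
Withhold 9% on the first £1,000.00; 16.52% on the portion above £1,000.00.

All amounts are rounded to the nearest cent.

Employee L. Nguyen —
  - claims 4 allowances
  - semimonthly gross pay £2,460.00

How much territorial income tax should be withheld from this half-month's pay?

£88.20

Territorial Income Tax: taxable = £2,460.00 − 4×£370.00 = £980.00
  9% × £980.00 = £88.20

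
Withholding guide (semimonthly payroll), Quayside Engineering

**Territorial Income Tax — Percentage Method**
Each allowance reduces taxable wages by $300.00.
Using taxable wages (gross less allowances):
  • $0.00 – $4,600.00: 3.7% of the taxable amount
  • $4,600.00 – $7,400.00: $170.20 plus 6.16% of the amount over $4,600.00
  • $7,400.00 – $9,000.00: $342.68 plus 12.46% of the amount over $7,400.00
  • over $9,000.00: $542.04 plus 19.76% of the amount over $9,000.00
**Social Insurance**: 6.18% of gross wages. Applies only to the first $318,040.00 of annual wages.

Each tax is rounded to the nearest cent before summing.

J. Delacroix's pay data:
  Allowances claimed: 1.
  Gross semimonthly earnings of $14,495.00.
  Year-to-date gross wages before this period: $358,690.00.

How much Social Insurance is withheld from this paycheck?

Social Insurance: YTD $358,690.00 ≥ cap $318,040.00 → $0.00

$0.00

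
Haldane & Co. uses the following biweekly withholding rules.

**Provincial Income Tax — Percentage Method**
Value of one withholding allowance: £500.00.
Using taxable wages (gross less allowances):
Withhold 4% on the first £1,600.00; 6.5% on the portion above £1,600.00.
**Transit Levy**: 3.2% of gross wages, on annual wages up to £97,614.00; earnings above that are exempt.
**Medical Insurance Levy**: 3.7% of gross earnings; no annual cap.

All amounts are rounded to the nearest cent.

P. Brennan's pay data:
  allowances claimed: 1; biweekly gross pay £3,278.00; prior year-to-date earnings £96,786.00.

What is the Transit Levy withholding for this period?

Transit Levy: cap £97,614.00 − YTD £96,786.00 = £828.00 subject; 3.2% × £828.00 = £26.50

£26.50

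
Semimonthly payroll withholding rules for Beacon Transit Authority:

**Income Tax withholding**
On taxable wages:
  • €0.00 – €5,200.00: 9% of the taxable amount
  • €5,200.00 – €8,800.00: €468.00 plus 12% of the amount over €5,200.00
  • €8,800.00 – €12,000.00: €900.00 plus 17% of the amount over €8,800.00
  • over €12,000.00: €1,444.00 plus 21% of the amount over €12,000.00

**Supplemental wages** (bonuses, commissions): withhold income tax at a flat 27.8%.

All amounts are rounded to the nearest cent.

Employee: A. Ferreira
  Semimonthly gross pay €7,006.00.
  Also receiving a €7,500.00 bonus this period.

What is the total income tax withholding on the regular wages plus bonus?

€2,769.72

Income Tax: taxable = €7,006.00
  €468.00 + 12% × (€7,006.00 − €5,200.00) = €468.00 + 12% × €1,806.00 = €684.72
Supplemental (27.8% flat on bonus): 27.8% × €7,500.00 = €2,085.00
Total income tax: €684.72 + €2,085.00 = €2,769.72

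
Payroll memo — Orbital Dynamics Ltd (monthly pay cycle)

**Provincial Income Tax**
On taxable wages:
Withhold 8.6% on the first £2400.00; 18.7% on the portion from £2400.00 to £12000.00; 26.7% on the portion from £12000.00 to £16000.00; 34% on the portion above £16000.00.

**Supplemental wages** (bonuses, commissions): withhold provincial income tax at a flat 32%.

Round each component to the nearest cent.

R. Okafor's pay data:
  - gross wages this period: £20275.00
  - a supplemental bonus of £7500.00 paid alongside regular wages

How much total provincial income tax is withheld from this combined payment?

Provincial Income Tax: taxable = £20275.00
  £3069.60 + 34% × (£20275.00 − £16000.00) = £3069.60 + 34% × £4275.00 = £4523.10
Supplemental (32% flat on bonus): 32% × £7500.00 = £2400.00
Total provincial income tax: £4523.10 + £2400.00 = £6923.10

£6923.10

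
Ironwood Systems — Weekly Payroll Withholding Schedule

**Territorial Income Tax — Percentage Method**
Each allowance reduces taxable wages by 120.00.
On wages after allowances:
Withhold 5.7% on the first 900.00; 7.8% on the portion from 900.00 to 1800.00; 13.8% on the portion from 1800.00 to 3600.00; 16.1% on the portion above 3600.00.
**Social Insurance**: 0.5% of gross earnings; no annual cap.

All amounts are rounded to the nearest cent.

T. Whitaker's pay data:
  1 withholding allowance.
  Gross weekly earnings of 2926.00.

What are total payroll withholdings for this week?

274.96

Territorial Income Tax: taxable = 2926.00 − 1×120.00 = 2806.00
  121.50 + 13.8% × (2806.00 − 1800.00) = 121.50 + 13.8% × 1006.00 = 260.33
Social Insurance: 0.5% × 2926.00 = 14.63
Total: 260.33 + 14.63 = 274.96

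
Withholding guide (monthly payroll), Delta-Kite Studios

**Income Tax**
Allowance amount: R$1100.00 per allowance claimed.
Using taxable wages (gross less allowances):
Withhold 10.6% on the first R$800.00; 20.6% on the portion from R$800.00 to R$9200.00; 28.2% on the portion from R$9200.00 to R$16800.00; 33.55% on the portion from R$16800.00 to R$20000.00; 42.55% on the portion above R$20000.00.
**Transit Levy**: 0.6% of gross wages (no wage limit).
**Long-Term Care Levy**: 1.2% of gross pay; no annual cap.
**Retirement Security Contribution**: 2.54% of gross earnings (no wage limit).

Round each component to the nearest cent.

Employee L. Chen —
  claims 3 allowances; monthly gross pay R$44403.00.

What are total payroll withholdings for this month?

Income Tax: taxable = R$44403.00 − 3×R$1100.00 = R$41103.00
  R$5032.00 + 42.55% × (R$41103.00 − R$20000.00) = R$5032.00 + 42.55% × R$21103.00 = R$14011.33
Transit Levy: 0.6% × R$44403.00 = R$266.42
Long-Term Care Levy: 1.2% × R$44403.00 = R$532.84
Retirement Security Contribution: 2.54% × R$44403.00 = R$1127.84
Total: R$14011.33 + R$266.42 + R$532.84 + R$1127.84 = R$15938.43

R$15938.43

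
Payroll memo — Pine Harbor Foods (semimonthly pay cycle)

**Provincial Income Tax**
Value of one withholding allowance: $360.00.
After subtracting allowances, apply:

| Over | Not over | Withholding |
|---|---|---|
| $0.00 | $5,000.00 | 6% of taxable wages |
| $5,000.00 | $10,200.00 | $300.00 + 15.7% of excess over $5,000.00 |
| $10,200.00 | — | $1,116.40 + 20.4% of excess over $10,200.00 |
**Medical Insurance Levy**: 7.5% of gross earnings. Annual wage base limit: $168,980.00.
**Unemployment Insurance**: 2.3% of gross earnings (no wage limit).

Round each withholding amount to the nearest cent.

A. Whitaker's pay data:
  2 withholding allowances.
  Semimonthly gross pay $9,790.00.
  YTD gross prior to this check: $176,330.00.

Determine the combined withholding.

$1,164.16

Provincial Income Tax: taxable = $9,790.00 − 2×$360.00 = $9,070.00
  $300.00 + 15.7% × ($9,070.00 − $5,000.00) = $300.00 + 15.7% × $4,070.00 = $938.99
Medical Insurance Levy: YTD $176,330.00 ≥ cap $168,980.00 → $0.00
Unemployment Insurance: 2.3% × $9,790.00 = $225.17
Total: $938.99 + $0.00 + $225.17 = $1,164.16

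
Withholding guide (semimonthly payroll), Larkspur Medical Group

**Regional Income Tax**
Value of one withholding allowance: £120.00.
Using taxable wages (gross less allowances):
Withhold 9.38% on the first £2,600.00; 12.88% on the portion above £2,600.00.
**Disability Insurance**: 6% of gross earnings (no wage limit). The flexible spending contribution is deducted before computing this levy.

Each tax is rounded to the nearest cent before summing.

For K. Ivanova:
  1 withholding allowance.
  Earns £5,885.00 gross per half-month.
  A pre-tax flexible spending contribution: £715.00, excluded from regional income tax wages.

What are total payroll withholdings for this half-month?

Regional Income Tax: taxable = £5,885.00 − £715.00 − 1×£120.00 = £5,050.00
  £243.88 + 12.88% × (£5,050.00 − £2,600.00) = £243.88 + 12.88% × £2,450.00 = £559.44
Disability Insurance: 6% × £5,170.00 = £310.20
Total: £559.44 + £310.20 = £869.64

£869.64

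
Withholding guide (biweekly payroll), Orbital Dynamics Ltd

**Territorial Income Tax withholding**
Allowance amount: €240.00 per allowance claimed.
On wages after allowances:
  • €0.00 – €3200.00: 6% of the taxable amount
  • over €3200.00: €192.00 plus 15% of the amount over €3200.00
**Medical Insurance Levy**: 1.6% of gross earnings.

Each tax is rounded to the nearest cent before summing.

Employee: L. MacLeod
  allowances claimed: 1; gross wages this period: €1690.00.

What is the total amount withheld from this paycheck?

Territorial Income Tax: taxable = €1690.00 − 1×€240.00 = €1450.00
  6% × €1450.00 = €87.00
Medical Insurance Levy: 1.6% × €1690.00 = €27.04
Total: €87.00 + €27.04 = €114.04

€114.04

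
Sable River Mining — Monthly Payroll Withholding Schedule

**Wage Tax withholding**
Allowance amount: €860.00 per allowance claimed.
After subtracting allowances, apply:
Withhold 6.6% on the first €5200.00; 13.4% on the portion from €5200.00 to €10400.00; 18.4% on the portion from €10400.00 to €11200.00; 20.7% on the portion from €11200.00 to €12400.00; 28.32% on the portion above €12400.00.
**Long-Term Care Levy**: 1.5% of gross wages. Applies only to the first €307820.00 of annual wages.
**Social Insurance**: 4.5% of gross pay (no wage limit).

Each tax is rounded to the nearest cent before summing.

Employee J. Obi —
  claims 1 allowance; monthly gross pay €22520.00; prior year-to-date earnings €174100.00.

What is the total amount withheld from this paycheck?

€5409.23

Wage Tax: taxable = €22520.00 − 1×€860.00 = €21660.00
  €1435.60 + 28.32% × (€21660.00 − €12400.00) = €1435.60 + 28.32% × €9260.00 = €4058.03
Long-Term Care Levy: 1.5% × €22520.00 = €337.80
Social Insurance: 4.5% × €22520.00 = €1013.40
Total: €4058.03 + €337.80 + €1013.40 = €5409.23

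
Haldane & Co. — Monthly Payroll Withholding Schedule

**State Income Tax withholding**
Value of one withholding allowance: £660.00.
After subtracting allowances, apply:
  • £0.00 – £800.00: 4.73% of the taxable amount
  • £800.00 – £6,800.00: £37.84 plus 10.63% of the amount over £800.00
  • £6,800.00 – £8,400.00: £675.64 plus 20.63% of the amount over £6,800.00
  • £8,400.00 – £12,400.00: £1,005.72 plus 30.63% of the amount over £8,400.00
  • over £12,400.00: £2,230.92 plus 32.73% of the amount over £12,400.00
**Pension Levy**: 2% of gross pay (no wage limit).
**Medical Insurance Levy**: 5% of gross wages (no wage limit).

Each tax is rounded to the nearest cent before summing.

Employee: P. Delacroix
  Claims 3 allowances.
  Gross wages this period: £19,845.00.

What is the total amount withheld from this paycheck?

State Income Tax: taxable = £19,845.00 − 3×£660.00 = £17,865.00
  £2,230.92 + 32.73% × (£17,865.00 − £12,400.00) = £2,230.92 + 32.73% × £5,465.00 = £4,019.61
Pension Levy: 2% × £19,845.00 = £396.90
Medical Insurance Levy: 5% × £19,845.00 = £992.25
Total: £4,019.61 + £396.90 + £992.25 = £5,408.76

£5,408.76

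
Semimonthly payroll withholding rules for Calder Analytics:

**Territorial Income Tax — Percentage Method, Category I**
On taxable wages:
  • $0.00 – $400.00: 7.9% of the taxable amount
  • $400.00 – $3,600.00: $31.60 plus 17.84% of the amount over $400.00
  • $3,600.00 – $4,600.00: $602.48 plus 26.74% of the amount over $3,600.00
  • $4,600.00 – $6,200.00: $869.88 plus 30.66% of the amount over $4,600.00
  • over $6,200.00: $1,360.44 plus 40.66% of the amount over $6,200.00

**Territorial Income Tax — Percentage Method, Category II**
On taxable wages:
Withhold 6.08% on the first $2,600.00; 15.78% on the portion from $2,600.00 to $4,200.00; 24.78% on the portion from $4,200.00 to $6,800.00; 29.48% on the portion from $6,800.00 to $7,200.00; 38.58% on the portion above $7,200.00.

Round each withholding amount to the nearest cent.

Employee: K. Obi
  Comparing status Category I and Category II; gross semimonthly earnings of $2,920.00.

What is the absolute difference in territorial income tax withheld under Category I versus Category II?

$272.59

Territorial Income Tax (Category I): taxable = $2,920.00
  $31.60 + 17.84% × ($2,920.00 − $400.00) = $31.60 + 17.84% × $2,520.00 = $481.17
Territorial Income Tax (Category II): taxable = $2,920.00
  $158.08 + 15.78% × ($2,920.00 − $2,600.00) = $158.08 + 15.78% × $320.00 = $208.58
Difference: |$481.17 − $208.58| = $272.59 (higher under Category I)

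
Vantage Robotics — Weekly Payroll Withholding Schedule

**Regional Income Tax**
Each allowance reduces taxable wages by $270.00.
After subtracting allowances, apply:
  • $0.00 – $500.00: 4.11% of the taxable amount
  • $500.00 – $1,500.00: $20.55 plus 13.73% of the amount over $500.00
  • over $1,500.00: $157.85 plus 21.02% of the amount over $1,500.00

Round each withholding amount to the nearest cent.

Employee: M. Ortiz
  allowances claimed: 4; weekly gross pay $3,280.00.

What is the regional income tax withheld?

$304.99

Regional Income Tax: taxable = $3,280.00 − 4×$270.00 = $2,200.00
  $157.85 + 21.02% × ($2,200.00 − $1,500.00) = $157.85 + 21.02% × $700.00 = $304.99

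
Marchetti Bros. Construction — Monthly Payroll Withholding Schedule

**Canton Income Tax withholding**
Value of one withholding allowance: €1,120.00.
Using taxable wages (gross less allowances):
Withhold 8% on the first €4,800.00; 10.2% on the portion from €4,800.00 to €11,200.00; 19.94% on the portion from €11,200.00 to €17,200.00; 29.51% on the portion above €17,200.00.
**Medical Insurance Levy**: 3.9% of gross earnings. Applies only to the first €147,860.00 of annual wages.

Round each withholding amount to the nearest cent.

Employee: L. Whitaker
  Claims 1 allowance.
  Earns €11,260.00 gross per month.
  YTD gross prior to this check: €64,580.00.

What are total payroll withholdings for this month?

€1,367.82

Canton Income Tax: taxable = €11,260.00 − 1×€1,120.00 = €10,140.00
  €384.00 + 10.2% × (€10,140.00 − €4,800.00) = €384.00 + 10.2% × €5,340.00 = €928.68
Medical Insurance Levy: 3.9% × €11,260.00 = €439.14
Total: €928.68 + €439.14 = €1,367.82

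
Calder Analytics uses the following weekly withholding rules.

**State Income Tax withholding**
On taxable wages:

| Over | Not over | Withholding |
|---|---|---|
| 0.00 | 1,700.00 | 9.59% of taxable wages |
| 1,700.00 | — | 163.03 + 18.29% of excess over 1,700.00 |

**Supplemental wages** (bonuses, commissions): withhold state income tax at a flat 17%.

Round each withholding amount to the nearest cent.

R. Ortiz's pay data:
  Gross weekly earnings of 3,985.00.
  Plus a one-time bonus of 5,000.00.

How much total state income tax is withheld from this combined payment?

State Income Tax: taxable = 3,985.00
  163.03 + 18.29% × (3,985.00 − 1,700.00) = 163.03 + 18.29% × 2,285.00 = 580.96
Supplemental (17% flat on bonus): 17% × 5,000.00 = 850.00
Total state income tax: 580.96 + 850.00 = 1,430.96

1,430.96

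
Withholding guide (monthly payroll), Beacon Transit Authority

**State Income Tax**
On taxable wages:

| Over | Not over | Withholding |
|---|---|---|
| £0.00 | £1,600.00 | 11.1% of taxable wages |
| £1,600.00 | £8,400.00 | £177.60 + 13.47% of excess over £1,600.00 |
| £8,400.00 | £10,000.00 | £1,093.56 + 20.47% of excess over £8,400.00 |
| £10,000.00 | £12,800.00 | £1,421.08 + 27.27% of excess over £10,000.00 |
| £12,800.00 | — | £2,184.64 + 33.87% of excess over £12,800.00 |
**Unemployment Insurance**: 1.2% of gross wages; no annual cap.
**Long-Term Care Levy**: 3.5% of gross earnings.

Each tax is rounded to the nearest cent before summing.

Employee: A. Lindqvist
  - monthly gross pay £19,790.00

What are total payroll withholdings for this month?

State Income Tax: taxable = £19,790.00
  £2,184.64 + 33.87% × (£19,790.00 − £12,800.00) = £2,184.64 + 33.87% × £6,990.00 = £4,552.15
Unemployment Insurance: 1.2% × £19,790.00 = £237.48
Long-Term Care Levy: 3.5% × £19,790.00 = £692.65
Total: £4,552.15 + £237.48 + £692.65 = £5,482.28

£5,482.28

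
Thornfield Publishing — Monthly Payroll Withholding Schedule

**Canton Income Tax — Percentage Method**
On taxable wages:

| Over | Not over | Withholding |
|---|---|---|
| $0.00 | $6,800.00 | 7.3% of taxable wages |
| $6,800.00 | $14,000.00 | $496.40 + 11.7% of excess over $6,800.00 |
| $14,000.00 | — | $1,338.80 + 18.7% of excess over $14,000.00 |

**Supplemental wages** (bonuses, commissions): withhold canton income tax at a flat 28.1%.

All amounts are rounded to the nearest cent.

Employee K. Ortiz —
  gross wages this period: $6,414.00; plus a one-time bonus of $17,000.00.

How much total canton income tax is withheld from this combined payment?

$5,245.22

Canton Income Tax: taxable = $6,414.00
  7.3% × $6,414.00 = $468.22
Supplemental (28.1% flat on bonus): 28.1% × $17,000.00 = $4,777.00
Total canton income tax: $468.22 + $4,777.00 = $5,245.22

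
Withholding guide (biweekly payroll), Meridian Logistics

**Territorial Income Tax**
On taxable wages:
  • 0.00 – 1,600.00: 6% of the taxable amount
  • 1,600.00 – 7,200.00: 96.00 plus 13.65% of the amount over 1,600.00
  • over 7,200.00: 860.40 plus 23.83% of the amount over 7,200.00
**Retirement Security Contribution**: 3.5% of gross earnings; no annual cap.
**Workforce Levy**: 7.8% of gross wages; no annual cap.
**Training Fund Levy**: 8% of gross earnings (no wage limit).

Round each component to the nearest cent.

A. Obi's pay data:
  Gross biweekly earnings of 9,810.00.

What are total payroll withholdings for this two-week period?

Territorial Income Tax: taxable = 9,810.00
  860.40 + 23.83% × (9,810.00 − 7,200.00) = 860.40 + 23.83% × 2,610.00 = 1,482.36
Retirement Security Contribution: 3.5% × 9,810.00 = 343.35
Workforce Levy: 7.8% × 9,810.00 = 765.18
Training Fund Levy: 8% × 9,810.00 = 784.80
Total: 1,482.36 + 343.35 + 765.18 + 784.80 = 3,375.69

3,375.69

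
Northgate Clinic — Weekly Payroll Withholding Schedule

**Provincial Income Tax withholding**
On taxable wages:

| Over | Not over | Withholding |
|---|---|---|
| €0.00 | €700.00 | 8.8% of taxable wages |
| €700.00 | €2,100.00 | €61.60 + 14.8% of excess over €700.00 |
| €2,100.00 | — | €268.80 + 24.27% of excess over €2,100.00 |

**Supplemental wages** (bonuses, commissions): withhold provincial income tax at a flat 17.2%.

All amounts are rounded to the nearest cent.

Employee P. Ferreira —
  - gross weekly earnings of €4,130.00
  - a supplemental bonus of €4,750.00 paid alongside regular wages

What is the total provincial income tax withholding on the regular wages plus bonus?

€1,578.48

Provincial Income Tax: taxable = €4,130.00
  €268.80 + 24.27% × (€4,130.00 − €2,100.00) = €268.80 + 24.27% × €2,030.00 = €761.48
Supplemental (17.2% flat on bonus): 17.2% × €4,750.00 = €817.00
Total provincial income tax: €761.48 + €817.00 = €1,578.48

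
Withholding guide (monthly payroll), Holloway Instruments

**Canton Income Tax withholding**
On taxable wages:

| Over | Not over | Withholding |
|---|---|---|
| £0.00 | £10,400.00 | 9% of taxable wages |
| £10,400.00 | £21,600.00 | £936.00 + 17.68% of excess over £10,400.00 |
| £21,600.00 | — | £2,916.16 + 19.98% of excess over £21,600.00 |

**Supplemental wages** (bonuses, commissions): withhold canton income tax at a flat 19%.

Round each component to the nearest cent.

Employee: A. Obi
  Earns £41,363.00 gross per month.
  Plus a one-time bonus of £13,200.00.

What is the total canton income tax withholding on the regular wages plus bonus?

Canton Income Tax: taxable = £41,363.00
  £2,916.16 + 19.98% × (£41,363.00 − £21,600.00) = £2,916.16 + 19.98% × £19,763.00 = £6,864.81
Supplemental (19% flat on bonus): 19% × £13,200.00 = £2,508.00
Total canton income tax: £6,864.81 + £2,508.00 = £9,372.81

£9,372.81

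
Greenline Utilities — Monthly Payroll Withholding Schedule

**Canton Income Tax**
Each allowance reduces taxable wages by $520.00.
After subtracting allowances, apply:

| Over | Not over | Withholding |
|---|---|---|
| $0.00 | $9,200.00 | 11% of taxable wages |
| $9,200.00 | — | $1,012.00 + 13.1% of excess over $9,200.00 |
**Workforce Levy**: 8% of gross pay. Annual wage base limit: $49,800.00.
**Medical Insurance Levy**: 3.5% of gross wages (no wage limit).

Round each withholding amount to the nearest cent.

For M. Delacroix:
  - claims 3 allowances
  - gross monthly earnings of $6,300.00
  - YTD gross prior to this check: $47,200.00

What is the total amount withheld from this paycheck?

Canton Income Tax: taxable = $6,300.00 − 3×$520.00 = $4,740.00
  11% × $4,740.00 = $521.40
Workforce Levy: cap $49,800.00 − YTD $47,200.00 = $2,600.00 subject; 8% × $2,600.00 = $208.00
Medical Insurance Levy: 3.5% × $6,300.00 = $220.50
Total: $521.40 + $208.00 + $220.50 = $949.90

$949.90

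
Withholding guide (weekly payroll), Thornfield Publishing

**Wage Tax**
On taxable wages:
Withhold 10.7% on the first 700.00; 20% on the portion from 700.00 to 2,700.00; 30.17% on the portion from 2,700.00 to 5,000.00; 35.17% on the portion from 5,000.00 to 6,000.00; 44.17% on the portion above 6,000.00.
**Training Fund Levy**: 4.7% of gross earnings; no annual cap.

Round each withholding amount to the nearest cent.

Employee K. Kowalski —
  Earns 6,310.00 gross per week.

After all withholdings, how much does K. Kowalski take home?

4,355.99

Wage Tax: taxable = 6,310.00
  1,520.51 + 44.17% × (6,310.00 − 6,000.00) = 1,520.51 + 44.17% × 310.00 = 1,657.44
Training Fund Levy: 4.7% × 6,310.00 = 296.57
Total withheld: 1,657.44 + 296.57 = 1,954.01
Net pay: 6,310.00 − 1,954.01 = 4,355.99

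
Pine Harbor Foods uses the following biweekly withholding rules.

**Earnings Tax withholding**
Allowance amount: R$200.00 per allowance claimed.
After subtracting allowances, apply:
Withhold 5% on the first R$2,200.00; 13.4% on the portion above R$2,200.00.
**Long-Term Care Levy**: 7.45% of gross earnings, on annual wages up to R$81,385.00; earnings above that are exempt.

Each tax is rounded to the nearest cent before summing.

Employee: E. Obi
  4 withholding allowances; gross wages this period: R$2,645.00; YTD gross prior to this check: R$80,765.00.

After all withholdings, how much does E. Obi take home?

R$2,506.56

Earnings Tax: taxable = R$2,645.00 − 4×R$200.00 = R$1,845.00
  5% × R$1,845.00 = R$92.25
Long-Term Care Levy: cap R$81,385.00 − YTD R$80,765.00 = R$620.00 subject; 7.45% × R$620.00 = R$46.19
Total withheld: R$92.25 + R$46.19 = R$138.44
Net pay: R$2,645.00 − R$138.44 = R$2,506.56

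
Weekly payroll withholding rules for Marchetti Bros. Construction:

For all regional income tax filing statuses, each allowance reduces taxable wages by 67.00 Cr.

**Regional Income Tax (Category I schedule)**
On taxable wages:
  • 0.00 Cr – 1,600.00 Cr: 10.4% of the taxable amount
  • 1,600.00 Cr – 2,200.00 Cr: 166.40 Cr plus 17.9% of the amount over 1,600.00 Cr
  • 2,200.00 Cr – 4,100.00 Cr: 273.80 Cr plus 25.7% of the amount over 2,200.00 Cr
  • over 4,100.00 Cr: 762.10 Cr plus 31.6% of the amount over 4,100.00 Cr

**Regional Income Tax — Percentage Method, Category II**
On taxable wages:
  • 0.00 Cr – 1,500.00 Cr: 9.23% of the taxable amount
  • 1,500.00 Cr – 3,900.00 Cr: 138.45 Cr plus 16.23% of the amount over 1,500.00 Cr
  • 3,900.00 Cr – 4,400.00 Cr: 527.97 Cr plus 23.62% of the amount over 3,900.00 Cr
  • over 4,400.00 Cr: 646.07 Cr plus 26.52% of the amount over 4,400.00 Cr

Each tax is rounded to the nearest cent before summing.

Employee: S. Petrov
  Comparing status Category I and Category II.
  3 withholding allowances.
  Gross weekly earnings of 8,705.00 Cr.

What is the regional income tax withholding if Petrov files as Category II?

Regional Income Tax (Category II): taxable = 8,705.00 Cr − 3×67.00 Cr = 8,504.00 Cr
  646.07 Cr + 26.52% × (8,504.00 Cr − 4,400.00 Cr) = 646.07 Cr + 26.52% × 4,104.00 Cr = 1,734.45 Cr

1,734.45 Cr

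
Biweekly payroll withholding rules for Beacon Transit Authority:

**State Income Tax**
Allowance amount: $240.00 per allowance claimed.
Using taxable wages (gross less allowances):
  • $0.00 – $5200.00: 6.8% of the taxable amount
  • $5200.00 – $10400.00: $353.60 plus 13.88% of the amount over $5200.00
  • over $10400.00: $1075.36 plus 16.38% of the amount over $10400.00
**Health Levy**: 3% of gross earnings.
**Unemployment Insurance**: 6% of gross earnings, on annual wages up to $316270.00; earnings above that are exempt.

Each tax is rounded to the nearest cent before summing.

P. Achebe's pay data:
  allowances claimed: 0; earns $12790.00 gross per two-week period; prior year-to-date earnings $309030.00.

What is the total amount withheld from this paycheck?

State Income Tax: taxable = $12790.00
  $1075.36 + 16.38% × ($12790.00 − $10400.00) = $1075.36 + 16.38% × $2390.00 = $1466.84
Health Levy: 3% × $12790.00 = $383.70
Unemployment Insurance: cap $316270.00 − YTD $309030.00 = $7240.00 subject; 6% × $7240.00 = $434.40
Total: $1466.84 + $383.70 + $434.40 = $2284.94

$2284.94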